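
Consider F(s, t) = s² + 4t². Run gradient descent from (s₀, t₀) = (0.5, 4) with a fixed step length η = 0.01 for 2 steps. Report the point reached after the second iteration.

(0.4802, 3.3856)

∇F = (2s, 8t)
(s₁, t₁) = (0.5, 4) − 0.01·(1, 32) = (0.49, 3.68)
(s₂, t₂) = (0.49, 3.68) − 0.01·(0.98, 29.44) = (0.4802, 3.3856)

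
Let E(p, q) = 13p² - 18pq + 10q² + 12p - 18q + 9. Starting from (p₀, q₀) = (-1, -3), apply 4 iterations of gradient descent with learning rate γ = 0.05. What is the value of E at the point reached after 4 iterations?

∇E = (26p - 18q + 12, -18p + 20q - 18)
Step 1: at (-1, -3), ∇E = (40, -60) → (-1, -3) − 0.05·(40, -60) = (-3, 0)
Step 2: at (-3, 0), ∇E = (-66, 36) → (-3, 0) − 0.05·(-66, 36) = (0.3, -1.8)
Step 3: at (0.3, -1.8), ∇E = (52.2, -59.4) → (0.3, -1.8) − 0.05·(52.2, -59.4) = (-2.31, 1.17)
Step 4: at (-2.31, 1.17), ∇E = (-69.12, 46.98) → (-2.31, 1.17) − 0.05·(-69.12, 46.98) = (1.146, -1.179)
E(1.146, -1.179) = 99.26793

99.26793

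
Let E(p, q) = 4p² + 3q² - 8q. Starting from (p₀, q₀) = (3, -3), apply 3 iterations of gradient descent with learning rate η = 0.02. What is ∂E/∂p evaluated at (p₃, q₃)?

14.224896

∇E = (8p, 6q - 8)
Step 1: at (3, -3), ∇E = (24, -26) → (3, -3) − 0.02·(24, -26) = (2.52, -2.48)
Step 2: at (2.52, -2.48), ∇E = (20.16, -22.88) → (2.52, -2.48) − 0.02·(20.16, -22.88) = (2.1168, -2.0224)
Step 3: at (2.1168, -2.0224), ∇E = (16.9344, -20.1344) → (2.1168, -2.0224) − 0.02·(16.9344, -20.1344) = (1.778112, -1.619712)
∂E/∂p at (1.778112, -1.619712) = 14.224896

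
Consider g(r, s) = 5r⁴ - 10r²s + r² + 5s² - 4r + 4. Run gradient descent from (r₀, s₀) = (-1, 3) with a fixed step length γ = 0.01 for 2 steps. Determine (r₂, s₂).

∇g = (20r³ - 20rs + 2r - 4, -10r² + 10s)
(r₁, s₁) = (-1, 3) − 0.01·(34, 20) = (-1.34, 2.8)
(r₂, s₂) = (-1.34, 2.8) − 0.01·(20.23792, 10.044) = (-1.5423792, 2.69956)

(-1.5423792, 2.69956)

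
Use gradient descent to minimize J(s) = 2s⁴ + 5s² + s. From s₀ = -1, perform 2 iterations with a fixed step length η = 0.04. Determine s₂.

-0.22151424

J′(s) = 8s³ + 10s + 1
Step 1: J′(-1) = -17; s₁ = -1 − 0.04·(-17) = -0.32
Step 2: J′(-0.32) = -2.462144; s₂ = -0.32 − 0.04·(-2.462144) = -0.22151424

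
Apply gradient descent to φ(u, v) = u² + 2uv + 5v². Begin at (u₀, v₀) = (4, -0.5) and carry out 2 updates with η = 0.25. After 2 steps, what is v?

∇φ = (2u + 2v, 2u + 10v)
Step 1: at (4, -0.5), ∇φ = (7, 3) → (4, -0.5) − 0.25·(7, 3) = (2.25, -1.25)
Step 2: at (2.25, -1.25), ∇φ = (2, -8) → (2.25, -1.25) − 0.25·(2, -8) = (1.75, 0.75)
v = 0.75

0.75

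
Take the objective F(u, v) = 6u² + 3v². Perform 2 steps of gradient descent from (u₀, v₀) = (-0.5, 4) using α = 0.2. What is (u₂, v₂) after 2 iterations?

∇F = (12u, 6v)
(u₁, v₁) = (-0.5, 4) − 0.2·(-6, 24) = (0.7, -0.8)
(u₂, v₂) = (0.7, -0.8) − 0.2·(8.4, -4.8) = (-0.98, 0.16)

(-0.98, 0.16)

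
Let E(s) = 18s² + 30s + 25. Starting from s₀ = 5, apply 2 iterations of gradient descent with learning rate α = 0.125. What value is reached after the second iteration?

70.625

E′(s) = 36s + 30
s₁ = 5 − 0.125·210 = -21.25
s₂ = -21.25 − 0.125·(-735) = 70.625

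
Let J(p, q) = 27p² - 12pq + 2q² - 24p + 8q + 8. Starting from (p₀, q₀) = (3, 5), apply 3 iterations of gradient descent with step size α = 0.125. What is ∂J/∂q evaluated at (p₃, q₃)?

∇J = (54p - 12q - 24, -12p + 4q + 8)
(p₁, q₁) = (3, 5) − 0.125·(78, -8) = (-6.75, 6)
(p₂, q₂) = (-6.75, 6) − 0.125·(-460.5, 113) = (50.8125, -8.125)
(p₃, q₃) = (50.8125, -8.125) − 0.125·(2817.375, -634.25) = (-301.359375, 71.15625)
∂J/∂q at (-301.359375, 71.15625) = 3908.9375

3908.9375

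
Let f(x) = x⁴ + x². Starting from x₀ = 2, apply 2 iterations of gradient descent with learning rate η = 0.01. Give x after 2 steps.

1.43076224

f′(x) = 4x³ + 2x
Step 1: f′(2) = 36; x₁ = 2 − 0.01·36 = 1.64
Step 2: f′(1.64) = 20.923776; x₂ = 1.64 − 0.01·20.923776 = 1.43076224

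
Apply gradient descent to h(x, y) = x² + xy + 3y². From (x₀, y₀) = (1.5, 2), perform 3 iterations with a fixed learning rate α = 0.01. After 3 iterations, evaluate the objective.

11.91551502534825

∇h = (2x + y, x + 6y)
Step 1: at (1.5, 2), ∇h = (5, 13.5) → (1.5, 2) − 0.01·(5, 13.5) = (1.45, 1.865)
Step 2: at (1.45, 1.865), ∇h = (4.765, 12.64) → (1.45, 1.865) − 0.01·(4.765, 12.64) = (1.40235, 1.7386)
Step 3: at (1.40235, 1.7386), ∇h = (4.5433, 11.83395) → (1.40235, 1.7386) − 0.01·(4.5433, 11.83395) = (1.356917, 1.6202605)
h(1.356917, 1.6202605) = 11.91551502534825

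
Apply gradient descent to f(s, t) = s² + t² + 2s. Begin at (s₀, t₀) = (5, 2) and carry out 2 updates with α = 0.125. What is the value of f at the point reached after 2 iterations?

11.65625

∇f = (2s + 2, 2t)
Step 1: at (5, 2), ∇f = (12, 4) → (5, 2) − 0.125·(12, 4) = (3.5, 1.5)
Step 2: at (3.5, 1.5), ∇f = (9, 3) → (3.5, 1.5) − 0.125·(9, 3) = (2.375, 1.125)
f(2.375, 1.125) = 11.65625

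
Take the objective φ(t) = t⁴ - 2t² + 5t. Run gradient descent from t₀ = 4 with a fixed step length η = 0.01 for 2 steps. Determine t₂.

φ′(t) = 4t³ - 4t + 5
Step 1: φ′(4) = 245; t₁ = 4 − 0.01·245 = 1.55
Step 2: φ′(1.55) = 13.6955; t₂ = 1.55 − 0.01·13.6955 = 1.413045

1.413045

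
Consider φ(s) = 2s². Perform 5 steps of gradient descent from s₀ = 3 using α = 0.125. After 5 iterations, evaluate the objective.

φ′(s) = 4s
Step 1: φ′(3) = 12; s₁ = 3 − 0.125·12 = 1.5
Step 2: φ′(1.5) = 6; s₂ = 1.5 − 0.125·6 = 0.75
Step 3: φ′(0.75) = 3; s₃ = 0.75 − 0.125·3 = 0.375
Step 4: φ′(0.375) = 1.5; s₄ = 0.375 − 0.125·1.5 = 0.1875
Step 5: φ′(0.1875) = 0.75; s₅ = 0.1875 − 0.125·0.75 = 0.09375
φ(0.09375) = 0.017578125

0.017578125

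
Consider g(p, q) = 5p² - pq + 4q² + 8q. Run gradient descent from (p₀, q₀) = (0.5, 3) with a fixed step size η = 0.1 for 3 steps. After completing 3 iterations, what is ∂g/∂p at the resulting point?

0.1615

∇g = (10p - q, -p + 8q + 8)
Step 1: at (0.5, 3), ∇g = (2, 31.5) → (0.5, 3) − 0.1·(2, 31.5) = (0.3, -0.15)
Step 2: at (0.3, -0.15), ∇g = (3.15, 6.5) → (0.3, -0.15) − 0.1·(3.15, 6.5) = (-0.015, -0.8)
Step 3: at (-0.015, -0.8), ∇g = (0.65, 1.615) → (-0.015, -0.8) − 0.1·(0.65, 1.615) = (-0.08, -0.9615)
∂g/∂p at (-0.08, -0.9615) = 0.1615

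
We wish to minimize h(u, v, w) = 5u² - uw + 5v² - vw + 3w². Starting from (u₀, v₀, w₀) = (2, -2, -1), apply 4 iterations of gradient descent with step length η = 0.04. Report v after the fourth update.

∇h = (10u - w, 10v - w, -u - v + 6w)
Step 1: at (2, -2, -1), ∇h = (21, -19, -6) → (2, -2, -1) − 0.04·(21, -19, -6) = (1.16, -1.24, -0.76)
Step 2: at (1.16, -1.24, -0.76), ∇h = (12.36, -11.64, -4.48) → (1.16, -1.24, -0.76) − 0.04·(12.36, -11.64, -4.48) = (0.6656, -0.7744, -0.5808)
Step 3: at (0.6656, -0.7744, -0.5808), ∇h = (7.2368, -7.1632, -3.376) → (0.6656, -0.7744, -0.5808) − 0.04·(7.2368, -7.1632, -3.376) = (0.376128, -0.487872, -0.44576)
Step 4: at (0.376128, -0.487872, -0.44576), ∇h = (4.20704, -4.43296, -2.562816) → (0.376128, -0.487872, -0.44576) − 0.04·(4.20704, -4.43296, -2.562816) = (0.2078464, -0.3105536, -0.34324736)
v = -0.3105536

-0.3105536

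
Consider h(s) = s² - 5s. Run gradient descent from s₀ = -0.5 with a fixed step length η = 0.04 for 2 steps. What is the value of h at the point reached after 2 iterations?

0.19753664

h′(s) = 2s - 5
Step 1: h′(-0.5) = -6; s₁ = -0.5 − 0.04·(-6) = -0.26
Step 2: h′(-0.26) = -5.52; s₂ = -0.26 − 0.04·(-5.52) = -0.0392
h(-0.0392) = 0.19753664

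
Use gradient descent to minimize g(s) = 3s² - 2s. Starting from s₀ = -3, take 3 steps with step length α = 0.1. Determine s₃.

g′(s) = 6s - 2
Step 1: g′(-3) = -20; s₁ = -3 − 0.1·(-20) = -1
Step 2: g′(-1) = -8; s₂ = -1 − 0.1·(-8) = -0.2
Step 3: g′(-0.2) = -3.2; s₃ = -0.2 − 0.1·(-3.2) = 0.12

0.12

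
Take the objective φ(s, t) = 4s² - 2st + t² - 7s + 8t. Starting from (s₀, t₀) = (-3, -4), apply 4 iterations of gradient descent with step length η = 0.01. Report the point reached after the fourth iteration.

(-2.19100888, -4.20718816)

∇φ = (8s - 2t - 7, -2s + 2t + 8)
(s₁, t₁) = (-3, -4) − 0.01·(-23, 6) = (-2.77, -4.06)
(s₂, t₂) = (-2.77, -4.06) − 0.01·(-21.04, 5.42) = (-2.5596, -4.1142)
(s₃, t₃) = (-2.5596, -4.1142) − 0.01·(-19.2484, 4.8908) = (-2.367116, -4.163108)
(s₄, t₄) = (-2.367116, -4.163108) − 0.01·(-17.610712, 4.408016) = (-2.19100888, -4.20718816)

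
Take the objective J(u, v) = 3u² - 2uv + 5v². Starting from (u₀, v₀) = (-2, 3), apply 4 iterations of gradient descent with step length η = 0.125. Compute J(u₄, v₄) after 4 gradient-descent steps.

∇J = (6u - 2v, -2u + 10v)
(u₁, v₁) = (-2, 3) − 0.125·(-18, 34) = (0.25, -1.25)
(u₂, v₂) = (0.25, -1.25) − 0.125·(4, -13) = (-0.25, 0.375)
(u₃, v₃) = (-0.25, 0.375) − 0.125·(-2.25, 4.25) = (0.03125, -0.15625)
(u₄, v₄) = (0.03125, -0.15625) − 0.125·(0.5, -1.625) = (-0.03125, 0.046875)
J(-0.03125, 0.046875) = 0.016845703125

0.016845703125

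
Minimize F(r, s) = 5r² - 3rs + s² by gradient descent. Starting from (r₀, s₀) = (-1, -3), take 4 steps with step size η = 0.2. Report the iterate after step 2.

(-0.64, -1.92)

∇F = (10r - 3s, -3r + 2s)
(r₁, s₁) = (-1, -3) − 0.2·(-1, -3) = (-0.8, -2.4)
(r₂, s₂) = (-0.8, -2.4) − 0.2·(-0.8, -2.4) = (-0.64, -1.92)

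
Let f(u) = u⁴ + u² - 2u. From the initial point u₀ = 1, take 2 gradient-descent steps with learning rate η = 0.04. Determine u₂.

0.75796736

f′(u) = 4u³ + 2u - 2
u₁ = 1 − 0.04·4 = 0.84
u₂ = 0.84 − 0.04·2.050816 = 0.75796736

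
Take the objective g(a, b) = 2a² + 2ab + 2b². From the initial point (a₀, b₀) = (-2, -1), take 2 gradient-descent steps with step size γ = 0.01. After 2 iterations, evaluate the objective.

∇g = (4a + 2b, 2a + 4b)
Step 1: at (-2, -1), ∇g = (-10, -8) → (-2, -1) − 0.01·(-10, -8) = (-1.9, -0.92)
Step 2: at (-1.9, -0.92), ∇g = (-9.44, -7.48) → (-1.9, -0.92) − 0.01·(-9.44, -7.48) = (-1.8056, -0.8452)
g(-1.8056, -0.8452) = 11.00129504

11.00129504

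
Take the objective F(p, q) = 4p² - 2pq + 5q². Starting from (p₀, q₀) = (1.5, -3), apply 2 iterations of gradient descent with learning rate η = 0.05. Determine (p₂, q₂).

(0.225, -0.615)

∇F = (8p - 2q, -2p + 10q)
(p₁, q₁) = (1.5, -3) − 0.05·(18, -33) = (0.6, -1.35)
(p₂, q₂) = (0.6, -1.35) − 0.05·(7.5, -14.7) = (0.225, -0.615)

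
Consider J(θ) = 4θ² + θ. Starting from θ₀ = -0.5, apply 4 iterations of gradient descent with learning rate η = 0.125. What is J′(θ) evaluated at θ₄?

0

J′(θ) = 8θ + 1
Step 1: J′(-0.5) = -3; θ₁ = -0.5 − 0.125·(-3) = -0.125
Step 2: J′(-0.125) = 0; θ₂ = -0.125 − 0.125·0 = -0.125
Step 3: J′(-0.125) = 0; θ₃ = -0.125 − 0.125·0 = -0.125
Step 4: J′(-0.125) = 0; θ₄ = -0.125 − 0.125·0 = -0.125
J′(θ) at (-0.125) = 0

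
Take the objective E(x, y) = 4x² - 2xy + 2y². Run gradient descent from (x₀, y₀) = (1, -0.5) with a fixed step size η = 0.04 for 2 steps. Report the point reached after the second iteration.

∇E = (8x - 2y, -2x + 4y)
(x₁, y₁) = (1, -0.5) − 0.04·(9, -4) = (0.64, -0.34)
(x₂, y₂) = (0.64, -0.34) − 0.04·(5.8, -2.64) = (0.408, -0.2344)

(0.408, -0.2344)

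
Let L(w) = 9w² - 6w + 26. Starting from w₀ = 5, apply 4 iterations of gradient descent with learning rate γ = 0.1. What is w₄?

2.2448

L′(w) = 18w - 6
w₁ = 5 − 0.1·84 = -3.4
w₂ = -3.4 − 0.1·(-67.2) = 3.32
w₃ = 3.32 − 0.1·53.76 = -2.056
w₄ = -2.056 − 0.1·(-43.008) = 2.2448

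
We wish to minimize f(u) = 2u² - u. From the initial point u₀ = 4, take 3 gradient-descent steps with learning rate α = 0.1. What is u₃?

f′(u) = 4u - 1
Step 1: f′(4) = 15; u₁ = 4 − 0.1·15 = 2.5
Step 2: f′(2.5) = 9; u₂ = 2.5 − 0.1·9 = 1.6
Step 3: f′(1.6) = 5.4; u₃ = 1.6 − 0.1·5.4 = 1.06

1.06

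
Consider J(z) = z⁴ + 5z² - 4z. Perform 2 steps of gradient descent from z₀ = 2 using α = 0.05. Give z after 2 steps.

J′(z) = 4z³ + 10z - 4
z₁ = 2 − 0.05·48 = -0.4
z₂ = -0.4 − 0.05·(-8.256) = 0.0128

0.0128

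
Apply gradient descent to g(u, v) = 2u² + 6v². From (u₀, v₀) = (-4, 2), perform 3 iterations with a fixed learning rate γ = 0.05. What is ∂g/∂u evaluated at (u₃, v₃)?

∇g = (4u, 12v)
(u₁, v₁) = (-4, 2) − 0.05·(-16, 24) = (-3.2, 0.8)
(u₂, v₂) = (-3.2, 0.8) − 0.05·(-12.8, 9.6) = (-2.56, 0.32)
(u₃, v₃) = (-2.56, 0.32) − 0.05·(-10.24, 3.84) = (-2.048, 0.128)
∂g/∂u at (-2.048, 0.128) = -8.192

-8.192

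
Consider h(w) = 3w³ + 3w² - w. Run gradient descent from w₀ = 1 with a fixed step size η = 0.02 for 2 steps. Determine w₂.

0.560288

h′(w) = 9w² + 6w - 1
Step 1: h′(1) = 14; w₁ = 1 − 0.02·14 = 0.72
Step 2: h′(0.72) = 7.9856; w₂ = 0.72 − 0.02·7.9856 = 0.560288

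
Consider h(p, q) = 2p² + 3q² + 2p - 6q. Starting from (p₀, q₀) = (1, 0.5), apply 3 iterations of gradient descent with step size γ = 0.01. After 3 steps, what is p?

0.827104

∇h = (4p + 2, 6q - 6)
Step 1: at (1, 0.5), ∇h = (6, -3) → (1, 0.5) − 0.01·(6, -3) = (0.94, 0.53)
Step 2: at (0.94, 0.53), ∇h = (5.76, -2.82) → (0.94, 0.53) − 0.01·(5.76, -2.82) = (0.8824, 0.5582)
Step 3: at (0.8824, 0.5582), ∇h = (5.5296, -2.6508) → (0.8824, 0.5582) − 0.01·(5.5296, -2.6508) = (0.827104, 0.584708)
p = 0.827104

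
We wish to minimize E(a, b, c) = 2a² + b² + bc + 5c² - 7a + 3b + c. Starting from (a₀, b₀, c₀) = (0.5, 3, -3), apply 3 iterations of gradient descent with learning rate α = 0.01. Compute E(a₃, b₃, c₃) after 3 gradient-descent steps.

30.251000575132

∇E = (4a - 7, 2b + c + 3, b + 10c + 1)
Step 1: at (0.5, 3, -3), ∇E = (-5, 6, -26) → (0.5, 3, -3) − 0.01·(-5, 6, -26) = (0.55, 2.94, -2.74)
Step 2: at (0.55, 2.94, -2.74), ∇E = (-4.8, 6.14, -23.46) → (0.55, 2.94, -2.74) − 0.01·(-4.8, 6.14, -23.46) = (0.598, 2.8786, -2.5054)
Step 3: at (0.598, 2.8786, -2.5054), ∇E = (-4.608, 6.2518, -21.1754) → (0.598, 2.8786, -2.5054) − 0.01·(-4.608, 6.2518, -21.1754) = (0.64408, 2.816082, -2.293646)
E(0.64408, 2.816082, -2.293646) = 30.251000575132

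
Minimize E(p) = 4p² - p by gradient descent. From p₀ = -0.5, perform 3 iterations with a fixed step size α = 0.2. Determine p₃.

0.26

E′(p) = 8p - 1
p₁ = -0.5 − 0.2·(-5) = 0.5
p₂ = 0.5 − 0.2·3 = -0.1
p₃ = -0.1 − 0.2·(-1.8) = 0.26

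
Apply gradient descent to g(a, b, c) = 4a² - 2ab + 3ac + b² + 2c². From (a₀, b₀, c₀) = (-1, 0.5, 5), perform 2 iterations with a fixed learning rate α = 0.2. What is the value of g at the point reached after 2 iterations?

8.8484

∇g = (8a - 2b + 3c, -2a + 2b, 3a + 4c)
(a₁, b₁, c₁) = (-1, 0.5, 5) − 0.2·(6, 3, 17) = (-2.2, -0.1, 1.6)
(a₂, b₂, c₂) = (-2.2, -0.1, 1.6) − 0.2·(-12.6, 4.2, -0.2) = (0.32, -0.94, 1.64)
g(0.32, -0.94, 1.64) = 8.8484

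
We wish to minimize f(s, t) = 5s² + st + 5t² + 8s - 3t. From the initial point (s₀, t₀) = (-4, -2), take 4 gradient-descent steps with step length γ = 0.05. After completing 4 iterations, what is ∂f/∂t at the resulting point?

-0.93041875

∇f = (10s + t + 8, s + 10t - 3)
Step 1: at (-4, -2), ∇f = (-34, -27) → (-4, -2) − 0.05·(-34, -27) = (-2.3, -0.65)
Step 2: at (-2.3, -0.65), ∇f = (-15.65, -11.8) → (-2.3, -0.65) − 0.05·(-15.65, -11.8) = (-1.5175, -0.06)
Step 3: at (-1.5175, -0.06), ∇f = (-7.235, -5.1175) → (-1.5175, -0.06) − 0.05·(-7.235, -5.1175) = (-1.15575, 0.195875)
Step 4: at (-1.15575, 0.195875), ∇f = (-3.361625, -2.197) → (-1.15575, 0.195875) − 0.05·(-3.361625, -2.197) = (-0.98766875, 0.305725)
∂f/∂t at (-0.98766875, 0.305725) = -0.93041875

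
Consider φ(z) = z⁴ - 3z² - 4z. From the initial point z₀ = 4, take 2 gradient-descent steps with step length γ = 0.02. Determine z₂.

-0.53315072

φ′(z) = 4z³ - 6z - 4
z₁ = 4 − 0.02·228 = -0.56
z₂ = -0.56 − 0.02·(-1.342464) = -0.53315072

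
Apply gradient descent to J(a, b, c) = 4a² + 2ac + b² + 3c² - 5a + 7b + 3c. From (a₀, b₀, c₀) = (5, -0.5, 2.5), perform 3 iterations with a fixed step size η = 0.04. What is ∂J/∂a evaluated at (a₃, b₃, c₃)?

∇J = (8a + 2c - 5, 2b + 7, 2a + 6c + 3)
(a₁, b₁, c₁) = (5, -0.5, 2.5) − 0.04·(40, 6, 28) = (3.4, -0.74, 1.38)
(a₂, b₂, c₂) = (3.4, -0.74, 1.38) − 0.04·(24.96, 5.52, 18.08) = (2.4016, -0.9608, 0.6568)
(a₃, b₃, c₃) = (2.4016, -0.9608, 0.6568) − 0.04·(15.5264, 5.0784, 11.744) = (1.780544, -1.163936, 0.18704)
∂J/∂a at (1.780544, -1.163936, 0.18704) = 9.618432

9.618432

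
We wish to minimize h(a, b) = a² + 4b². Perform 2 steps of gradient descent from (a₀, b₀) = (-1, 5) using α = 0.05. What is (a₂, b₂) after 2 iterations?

(-0.81, 1.8)

∇h = (2a, 8b)
(a₁, b₁) = (-1, 5) − 0.05·(-2, 40) = (-0.9, 3)
(a₂, b₂) = (-0.9, 3) − 0.05·(-1.8, 24) = (-0.81, 1.8)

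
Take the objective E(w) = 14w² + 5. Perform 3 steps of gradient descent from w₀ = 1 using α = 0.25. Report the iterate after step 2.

E′(w) = 28w
Step 1: E′(1) = 28; w₁ = 1 − 0.25·28 = -6
Step 2: E′(-6) = -168; w₂ = -6 − 0.25·(-168) = 36

36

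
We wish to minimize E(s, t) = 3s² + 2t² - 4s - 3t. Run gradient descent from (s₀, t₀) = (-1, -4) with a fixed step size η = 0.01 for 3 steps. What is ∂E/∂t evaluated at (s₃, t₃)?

∇E = (6s - 4, 4t - 3)
(s₁, t₁) = (-1, -4) − 0.01·(-10, -19) = (-0.9, -3.81)
(s₂, t₂) = (-0.9, -3.81) − 0.01·(-9.4, -18.24) = (-0.806, -3.6276)
(s₃, t₃) = (-0.806, -3.6276) − 0.01·(-8.836, -17.5104) = (-0.71764, -3.452496)
∂E/∂t at (-0.71764, -3.452496) = -16.809984

-16.809984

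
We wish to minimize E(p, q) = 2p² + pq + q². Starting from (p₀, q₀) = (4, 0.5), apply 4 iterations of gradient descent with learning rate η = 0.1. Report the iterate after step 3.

∇E = (4p + q, p + 2q)
(p₁, q₁) = (4, 0.5) − 0.1·(16.5, 5) = (2.35, 0)
(p₂, q₂) = (2.35, 0) − 0.1·(9.4, 2.35) = (1.41, -0.235)
(p₃, q₃) = (1.41, -0.235) − 0.1·(5.405, 0.94) = (0.8695, -0.329)

(0.8695, -0.329)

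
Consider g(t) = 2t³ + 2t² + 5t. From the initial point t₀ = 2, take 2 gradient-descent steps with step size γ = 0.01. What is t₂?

g′(t) = 6t² + 4t + 5
t₁ = 2 − 0.01·37 = 1.63
t₂ = 1.63 − 0.01·27.4614 = 1.355386

1.355386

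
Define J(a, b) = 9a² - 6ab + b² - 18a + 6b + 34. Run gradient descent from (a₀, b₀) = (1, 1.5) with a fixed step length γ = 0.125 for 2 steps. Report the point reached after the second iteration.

(0.4375, 1.6875)

∇J = (18a - 6b - 18, -6a + 2b + 6)
(a₁, b₁) = (1, 1.5) − 0.125·(-9, 3) = (2.125, 1.125)
(a₂, b₂) = (2.125, 1.125) − 0.125·(13.5, -4.5) = (0.4375, 1.6875)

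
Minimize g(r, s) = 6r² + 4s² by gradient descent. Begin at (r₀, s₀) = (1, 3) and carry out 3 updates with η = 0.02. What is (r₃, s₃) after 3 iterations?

∇g = (12r, 8s)
(r₁, s₁) = (1, 3) − 0.02·(12, 24) = (0.76, 2.52)
(r₂, s₂) = (0.76, 2.52) − 0.02·(9.12, 20.16) = (0.5776, 2.1168)
(r₃, s₃) = (0.5776, 2.1168) − 0.02·(6.9312, 16.9344) = (0.438976, 1.778112)

(0.438976, 1.778112)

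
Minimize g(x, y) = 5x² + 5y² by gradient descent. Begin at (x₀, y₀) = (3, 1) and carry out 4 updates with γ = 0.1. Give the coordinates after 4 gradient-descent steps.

(0, 0)

∇g = (10x, 10y)
Step 1: at (3, 1), ∇g = (30, 10) → (3, 1) − 0.1·(30, 10) = (0, 0)
Step 2: at (0, 0), ∇g = (0, 0) → (0, 0) − 0.1·(0, 0) = (0, 0)
Step 3: at (0, 0), ∇g = (0, 0) → (0, 0) − 0.1·(0, 0) = (0, 0)
Step 4: at (0, 0), ∇g = (0, 0) → (0, 0) − 0.1·(0, 0) = (0, 0)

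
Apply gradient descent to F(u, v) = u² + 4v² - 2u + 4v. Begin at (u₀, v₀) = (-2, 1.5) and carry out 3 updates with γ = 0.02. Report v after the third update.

0.685408

∇F = (2u - 2, 8v + 4)
(u₁, v₁) = (-2, 1.5) − 0.02·(-6, 16) = (-1.88, 1.18)
(u₂, v₂) = (-1.88, 1.18) − 0.02·(-5.76, 13.44) = (-1.7648, 0.9112)
(u₃, v₃) = (-1.7648, 0.9112) − 0.02·(-5.5296, 11.2896) = (-1.654208, 0.685408)
v = 0.685408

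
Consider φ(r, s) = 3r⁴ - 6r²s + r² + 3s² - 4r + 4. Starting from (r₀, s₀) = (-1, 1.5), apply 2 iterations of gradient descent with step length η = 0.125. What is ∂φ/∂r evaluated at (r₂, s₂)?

∇φ = (12r³ - 12rs + 2r - 4, -6r² + 6s)
(r₁, s₁) = (-1, 1.5) − 0.125·(0, 3) = (-1, 1.125)
(r₂, s₂) = (-1, 1.125) − 0.125·(-4.5, 0.75) = (-0.4375, 1.03125)
∂φ/∂r at (-0.4375, 1.03125) = -0.4658203125

-0.4658203125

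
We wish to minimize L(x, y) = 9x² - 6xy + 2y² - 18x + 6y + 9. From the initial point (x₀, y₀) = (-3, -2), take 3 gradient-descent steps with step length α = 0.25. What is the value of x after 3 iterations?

192

∇L = (18x - 6y - 18, -6x + 4y + 6)
Step 1: at (-3, -2), ∇L = (-60, 16) → (-3, -2) − 0.25·(-60, 16) = (12, -6)
Step 2: at (12, -6), ∇L = (234, -90) → (12, -6) − 0.25·(234, -90) = (-46.5, 16.5)
Step 3: at (-46.5, 16.5), ∇L = (-954, 351) → (-46.5, 16.5) − 0.25·(-954, 351) = (192, -71.25)
x = 192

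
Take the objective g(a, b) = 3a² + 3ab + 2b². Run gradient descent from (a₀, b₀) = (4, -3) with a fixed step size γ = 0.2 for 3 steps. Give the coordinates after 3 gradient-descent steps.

(0.4, -1.2)

∇g = (6a + 3b, 3a + 4b)
(a₁, b₁) = (4, -3) − 0.2·(15, 0) = (1, -3)
(a₂, b₂) = (1, -3) − 0.2·(-3, -9) = (1.6, -1.2)
(a₃, b₃) = (1.6, -1.2) − 0.2·(6, 0) = (0.4, -1.2)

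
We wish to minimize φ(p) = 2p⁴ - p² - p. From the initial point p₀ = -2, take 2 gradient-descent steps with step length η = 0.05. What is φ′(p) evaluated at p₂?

φ′(p) = 8p³ - 2p - 1
p₁ = -2 − 0.05·(-61) = 1.05
p₂ = 1.05 − 0.05·6.161 = 0.74195
φ′(p) at (0.74195) = 0.783587271719

0.783587271719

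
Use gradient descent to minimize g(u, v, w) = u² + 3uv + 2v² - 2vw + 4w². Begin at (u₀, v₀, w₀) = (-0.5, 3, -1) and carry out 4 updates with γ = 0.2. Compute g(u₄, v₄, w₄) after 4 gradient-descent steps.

∇g = (2u + 3v, 3u + 4v - 2w, -2v + 8w)
(u₁, v₁, w₁) = (-0.5, 3, -1) − 0.2·(8, 12.5, -14) = (-2.1, 0.5, 1.8)
(u₂, v₂, w₂) = (-2.1, 0.5, 1.8) − 0.2·(-2.7, -7.9, 13.4) = (-1.56, 2.08, -0.88)
(u₃, v₃, w₃) = (-1.56, 2.08, -0.88) − 0.2·(3.12, 5.4, -11.2) = (-2.184, 1, 1.36)
(u₄, v₄, w₄) = (-2.184, 1, 1.36) − 0.2·(-1.368, -5.272, 8.88) = (-1.9104, 2.0544, -0.416)
g(-1.9104, 2.0544, -0.416) = 2.7180544

2.7180544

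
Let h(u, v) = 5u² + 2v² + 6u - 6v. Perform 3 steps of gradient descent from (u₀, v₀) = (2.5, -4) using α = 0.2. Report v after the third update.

1.456

∇h = (10u + 6, 4v - 6)
Step 1: at (2.5, -4), ∇h = (31, -22) → (2.5, -4) − 0.2·(31, -22) = (-3.7, 0.4)
Step 2: at (-3.7, 0.4), ∇h = (-31, -4.4) → (-3.7, 0.4) − 0.2·(-31, -4.4) = (2.5, 1.28)
Step 3: at (2.5, 1.28), ∇h = (31, -0.88) → (2.5, 1.28) − 0.2·(31, -0.88) = (-3.7, 1.456)
v = 1.456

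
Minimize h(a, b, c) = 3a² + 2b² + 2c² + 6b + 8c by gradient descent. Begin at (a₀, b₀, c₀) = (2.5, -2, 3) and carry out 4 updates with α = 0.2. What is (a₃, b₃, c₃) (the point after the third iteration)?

∇h = (6a, 4b + 6, 4c + 8)
Step 1: at (2.5, -2, 3), ∇h = (15, -2, 20) → (2.5, -2, 3) − 0.2·(15, -2, 20) = (-0.5, -1.6, -1)
Step 2: at (-0.5, -1.6, -1), ∇h = (-3, -0.4, 4) → (-0.5, -1.6, -1) − 0.2·(-3, -0.4, 4) = (0.1, -1.52, -1.8)
Step 3: at (0.1, -1.52, -1.8), ∇h = (0.6, -0.08, 0.8) → (0.1, -1.52, -1.8) − 0.2·(0.6, -0.08, 0.8) = (-0.02, -1.504, -1.96)

(-0.02, -1.504, -1.96)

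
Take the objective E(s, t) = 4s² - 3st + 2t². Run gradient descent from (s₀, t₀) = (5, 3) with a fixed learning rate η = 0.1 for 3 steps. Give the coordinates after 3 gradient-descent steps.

(1.039, 1.941)

∇E = (8s - 3t, -3s + 4t)
Step 1: at (5, 3), ∇E = (31, -3) → (5, 3) − 0.1·(31, -3) = (1.9, 3.3)
Step 2: at (1.9, 3.3), ∇E = (5.3, 7.5) → (1.9, 3.3) − 0.1·(5.3, 7.5) = (1.37, 2.55)
Step 3: at (1.37, 2.55), ∇E = (3.31, 6.09) → (1.37, 2.55) − 0.1·(3.31, 6.09) = (1.039, 1.941)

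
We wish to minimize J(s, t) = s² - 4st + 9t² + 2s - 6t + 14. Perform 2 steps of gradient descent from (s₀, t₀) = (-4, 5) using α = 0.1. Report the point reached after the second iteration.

(-3.32, 4.04)

∇J = (2s - 4t + 2, -4s + 18t - 6)
(s₁, t₁) = (-4, 5) − 0.1·(-26, 100) = (-1.4, -5)
(s₂, t₂) = (-1.4, -5) − 0.1·(19.2, -90.4) = (-3.32, 4.04)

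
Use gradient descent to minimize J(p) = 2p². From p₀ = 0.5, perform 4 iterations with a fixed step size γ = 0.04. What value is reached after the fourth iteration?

0.24893568

J′(p) = 4p
Step 1: J′(0.5) = 2; p₁ = 0.5 − 0.04·2 = 0.42
Step 2: J′(0.42) = 1.68; p₂ = 0.42 − 0.04·1.68 = 0.3528
Step 3: J′(0.3528) = 1.4112; p₃ = 0.3528 − 0.04·1.4112 = 0.296352
Step 4: J′(0.296352) = 1.185408; p₄ = 0.296352 − 0.04·1.185408 = 0.24893568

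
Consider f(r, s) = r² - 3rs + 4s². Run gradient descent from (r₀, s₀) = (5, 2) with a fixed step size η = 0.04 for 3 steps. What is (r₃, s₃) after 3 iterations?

(4.542592, 1.863808)

∇f = (2r - 3s, -3r + 8s)
(r₁, s₁) = (5, 2) − 0.04·(4, 1) = (4.84, 1.96)
(r₂, s₂) = (4.84, 1.96) − 0.04·(3.8, 1.16) = (4.688, 1.9136)
(r₃, s₃) = (4.688, 1.9136) − 0.04·(3.6352, 1.2448) = (4.542592, 1.863808)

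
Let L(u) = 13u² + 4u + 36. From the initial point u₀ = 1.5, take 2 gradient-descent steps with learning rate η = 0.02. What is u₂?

0.2272

L′(u) = 26u + 4
u₁ = 1.5 − 0.02·43 = 0.64
u₂ = 0.64 − 0.02·20.64 = 0.2272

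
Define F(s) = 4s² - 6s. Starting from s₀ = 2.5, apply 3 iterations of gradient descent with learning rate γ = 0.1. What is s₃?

0.764

F′(s) = 8s - 6
s₁ = 2.5 − 0.1·14 = 1.1
s₂ = 1.1 − 0.1·2.8 = 0.82
s₃ = 0.82 − 0.1·0.56 = 0.764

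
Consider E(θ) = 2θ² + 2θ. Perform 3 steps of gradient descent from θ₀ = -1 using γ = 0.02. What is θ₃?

E′(θ) = 4θ + 2
Step 1: E′(-1) = -2; θ₁ = -1 − 0.02·(-2) = -0.96
Step 2: E′(-0.96) = -1.84; θ₂ = -0.96 − 0.02·(-1.84) = -0.9232
Step 3: E′(-0.9232) = -1.6928; θ₃ = -0.9232 − 0.02·(-1.6928) = -0.889344

-0.889344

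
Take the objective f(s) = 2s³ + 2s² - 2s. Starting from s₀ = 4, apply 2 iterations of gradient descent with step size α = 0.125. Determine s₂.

-75.921875

f′(s) = 6s² + 4s - 2
s₁ = 4 − 0.125·110 = -9.75
s₂ = -9.75 − 0.125·529.375 = -75.921875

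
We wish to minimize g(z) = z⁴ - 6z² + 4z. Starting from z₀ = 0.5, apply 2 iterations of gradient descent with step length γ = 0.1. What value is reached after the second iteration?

0.92015

g′(z) = 4z³ - 12z + 4
Step 1: g′(0.5) = -1.5; z₁ = 0.5 − 0.1·(-1.5) = 0.65
Step 2: g′(0.65) = -2.7015; z₂ = 0.65 − 0.1·(-2.7015) = 0.92015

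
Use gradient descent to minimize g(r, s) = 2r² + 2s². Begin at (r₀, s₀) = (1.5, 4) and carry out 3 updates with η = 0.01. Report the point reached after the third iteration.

(1.327104, 3.538944)

∇g = (4r, 4s)
Step 1: at (1.5, 4), ∇g = (6, 16) → (1.5, 4) − 0.01·(6, 16) = (1.44, 3.84)
Step 2: at (1.44, 3.84), ∇g = (5.76, 15.36) → (1.44, 3.84) − 0.01·(5.76, 15.36) = (1.3824, 3.6864)
Step 3: at (1.3824, 3.6864), ∇g = (5.5296, 14.7456) → (1.3824, 3.6864) − 0.01·(5.5296, 14.7456) = (1.327104, 3.538944)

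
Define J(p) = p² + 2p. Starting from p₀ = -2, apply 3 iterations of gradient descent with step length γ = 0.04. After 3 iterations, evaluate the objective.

-0.393644998656

J′(p) = 2p + 2
Step 1: J′(-2) = -2; p₁ = -2 − 0.04·(-2) = -1.92
Step 2: J′(-1.92) = -1.84; p₂ = -1.92 − 0.04·(-1.84) = -1.8464
Step 3: J′(-1.8464) = -1.6928; p₃ = -1.8464 − 0.04·(-1.6928) = -1.778688
J(-1.778688) = -0.393644998656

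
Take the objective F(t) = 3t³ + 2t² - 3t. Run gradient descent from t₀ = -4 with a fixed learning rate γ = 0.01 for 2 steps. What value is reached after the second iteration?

F′(t) = 9t² + 4t - 3
Step 1: F′(-4) = 125; t₁ = -4 − 0.01·125 = -5.25
Step 2: F′(-5.25) = 224.0625; t₂ = -5.25 − 0.01·224.0625 = -7.490625

-7.490625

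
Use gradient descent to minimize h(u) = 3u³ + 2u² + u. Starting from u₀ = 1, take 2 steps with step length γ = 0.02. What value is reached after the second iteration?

0.549088

h′(u) = 9u² + 4u + 1
u₁ = 1 − 0.02·14 = 0.72
u₂ = 0.72 − 0.02·8.5456 = 0.549088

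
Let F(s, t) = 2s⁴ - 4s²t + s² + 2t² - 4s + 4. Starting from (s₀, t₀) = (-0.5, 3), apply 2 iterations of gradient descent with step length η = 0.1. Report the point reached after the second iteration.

(-1.0872, 1.624)

∇F = (8s³ - 8st + 2s - 4, -4s² + 4t)
(s₁, t₁) = (-0.5, 3) − 0.1·(6, 11) = (-1.1, 1.9)
(s₂, t₂) = (-1.1, 1.9) − 0.1·(-0.128, 2.76) = (-1.0872, 1.624)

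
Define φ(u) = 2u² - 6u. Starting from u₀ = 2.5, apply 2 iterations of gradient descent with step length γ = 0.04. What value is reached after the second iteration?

φ′(u) = 4u - 6
Step 1: φ′(2.5) = 4; u₁ = 2.5 − 0.04·4 = 2.34
Step 2: φ′(2.34) = 3.36; u₂ = 2.34 − 0.04·3.36 = 2.2056

2.2056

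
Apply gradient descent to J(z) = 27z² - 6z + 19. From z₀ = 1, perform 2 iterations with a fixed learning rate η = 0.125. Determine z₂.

29.5

J′(z) = 54z - 6
z₁ = 1 − 0.125·48 = -5
z₂ = -5 − 0.125·(-276) = 29.5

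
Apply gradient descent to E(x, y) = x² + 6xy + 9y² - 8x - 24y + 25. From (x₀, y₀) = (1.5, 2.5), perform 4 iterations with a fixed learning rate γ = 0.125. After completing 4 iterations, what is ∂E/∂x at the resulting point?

50.625

∇E = (2x + 6y - 8, 6x + 18y - 24)
(x₁, y₁) = (1.5, 2.5) − 0.125·(10, 30) = (0.25, -1.25)
(x₂, y₂) = (0.25, -1.25) − 0.125·(-15, -45) = (2.125, 4.375)
(x₃, y₃) = (2.125, 4.375) − 0.125·(22.5, 67.5) = (-0.6875, -4.0625)
(x₄, y₄) = (-0.6875, -4.0625) − 0.125·(-33.75, -101.25) = (3.53125, 8.59375)
∂E/∂x at (3.53125, 8.59375) = 50.625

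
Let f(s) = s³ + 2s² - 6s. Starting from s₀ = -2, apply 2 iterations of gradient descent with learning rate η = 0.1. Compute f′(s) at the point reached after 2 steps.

f′(s) = 3s² + 4s - 6
s₁ = -2 − 0.1·(-2) = -1.8
s₂ = -1.8 − 0.1·(-3.48) = -1.452
f′(s) at (-1.452) = -5.483088

-5.483088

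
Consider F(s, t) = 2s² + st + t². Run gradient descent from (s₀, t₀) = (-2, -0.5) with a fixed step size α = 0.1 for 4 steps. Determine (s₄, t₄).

(-0.2416, 0.06455)

∇F = (4s + t, s + 2t)
(s₁, t₁) = (-2, -0.5) − 0.1·(-8.5, -3) = (-1.15, -0.2)
(s₂, t₂) = (-1.15, -0.2) − 0.1·(-4.8, -1.55) = (-0.67, -0.045)
(s₃, t₃) = (-0.67, -0.045) − 0.1·(-2.725, -0.76) = (-0.3975, 0.031)
(s₄, t₄) = (-0.3975, 0.031) − 0.1·(-1.559, -0.3355) = (-0.2416, 0.06455)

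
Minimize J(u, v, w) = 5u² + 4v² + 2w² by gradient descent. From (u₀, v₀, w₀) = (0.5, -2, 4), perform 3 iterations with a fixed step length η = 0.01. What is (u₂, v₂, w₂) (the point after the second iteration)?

(0.405, -1.6928, 3.6864)

∇J = (10u, 8v, 4w)
(u₁, v₁, w₁) = (0.5, -2, 4) − 0.01·(5, -16, 16) = (0.45, -1.84, 3.84)
(u₂, v₂, w₂) = (0.45, -1.84, 3.84) − 0.01·(4.5, -14.72, 15.36) = (0.405, -1.6928, 3.6864)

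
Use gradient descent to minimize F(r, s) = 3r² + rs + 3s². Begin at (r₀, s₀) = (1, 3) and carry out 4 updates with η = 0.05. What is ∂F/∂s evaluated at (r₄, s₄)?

4.08111875

∇F = (6r + s, r + 6s)
Step 1: at (1, 3), ∇F = (9, 19) → (1, 3) − 0.05·(9, 19) = (0.55, 2.05)
Step 2: at (0.55, 2.05), ∇F = (5.35, 12.85) → (0.55, 2.05) − 0.05·(5.35, 12.85) = (0.2825, 1.4075)
Step 3: at (0.2825, 1.4075), ∇F = (3.1025, 8.7275) → (0.2825, 1.4075) − 0.05·(3.1025, 8.7275) = (0.127375, 0.971125)
Step 4: at (0.127375, 0.971125), ∇F = (1.735375, 5.954125) → (0.127375, 0.971125) − 0.05·(1.735375, 5.954125) = (0.04060625, 0.67341875)
∂F/∂s at (0.04060625, 0.67341875) = 4.08111875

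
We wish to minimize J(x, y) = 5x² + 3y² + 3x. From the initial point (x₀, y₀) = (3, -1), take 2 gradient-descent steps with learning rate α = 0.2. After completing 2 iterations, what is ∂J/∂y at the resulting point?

∇J = (10x + 3, 6y)
(x₁, y₁) = (3, -1) − 0.2·(33, -6) = (-3.6, 0.2)
(x₂, y₂) = (-3.6, 0.2) − 0.2·(-33, 1.2) = (3, -0.04)
∂J/∂y at (3, -0.04) = -0.24

-0.24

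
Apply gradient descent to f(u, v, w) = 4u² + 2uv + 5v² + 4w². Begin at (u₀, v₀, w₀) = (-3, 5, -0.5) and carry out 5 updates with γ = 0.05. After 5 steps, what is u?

-0.53674

∇f = (8u + 2v, 2u + 10v, 8w)
Step 1: at (-3, 5, -0.5), ∇f = (-14, 44, -4) → (-3, 5, -0.5) − 0.05·(-14, 44, -4) = (-2.3, 2.8, -0.3)
Step 2: at (-2.3, 2.8, -0.3), ∇f = (-12.8, 23.4, -2.4) → (-2.3, 2.8, -0.3) − 0.05·(-12.8, 23.4, -2.4) = (-1.66, 1.63, -0.18)
Step 3: at (-1.66, 1.63, -0.18), ∇f = (-10.02, 12.98, -1.44) → (-1.66, 1.63, -0.18) − 0.05·(-10.02, 12.98, -1.44) = (-1.159, 0.981, -0.108)
Step 4: at (-1.159, 0.981, -0.108), ∇f = (-7.31, 7.492, -0.864) → (-1.159, 0.981, -0.108) − 0.05·(-7.31, 7.492, -0.864) = (-0.7935, 0.6064, -0.0648)
Step 5: at (-0.7935, 0.6064, -0.0648), ∇f = (-5.1352, 4.477, -0.5184) → (-0.7935, 0.6064, -0.0648) − 0.05·(-5.1352, 4.477, -0.5184) = (-0.53674, 0.38255, -0.03888)
u = -0.53674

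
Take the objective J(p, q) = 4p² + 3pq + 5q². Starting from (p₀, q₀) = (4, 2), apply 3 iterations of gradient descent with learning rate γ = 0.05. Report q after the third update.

-0.2375

∇J = (8p + 3q, 3p + 10q)
(p₁, q₁) = (4, 2) − 0.05·(38, 32) = (2.1, 0.4)
(p₂, q₂) = (2.1, 0.4) − 0.05·(18, 10.3) = (1.2, -0.115)
(p₃, q₃) = (1.2, -0.115) − 0.05·(9.255, 2.45) = (0.73725, -0.2375)
q = -0.2375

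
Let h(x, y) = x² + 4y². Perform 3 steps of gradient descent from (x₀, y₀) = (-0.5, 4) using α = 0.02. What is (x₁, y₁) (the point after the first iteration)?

(-0.48, 3.36)

∇h = (2x, 8y)
Step 1: at (-0.5, 4), ∇h = (-1, 32) → (-0.5, 4) − 0.02·(-1, 32) = (-0.48, 3.36)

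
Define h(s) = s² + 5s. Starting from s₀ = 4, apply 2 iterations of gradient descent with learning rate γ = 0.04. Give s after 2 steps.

h′(s) = 2s + 5
s₁ = 4 − 0.04·13 = 3.48
s₂ = 3.48 − 0.04·11.96 = 3.0016

3.0016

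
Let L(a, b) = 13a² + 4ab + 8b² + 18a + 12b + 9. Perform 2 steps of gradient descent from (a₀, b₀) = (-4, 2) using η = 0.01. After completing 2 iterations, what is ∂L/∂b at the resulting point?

24.7312

∇L = (26a + 4b + 18, 4a + 16b + 12)
Step 1: at (-4, 2), ∇L = (-78, 28) → (-4, 2) − 0.01·(-78, 28) = (-3.22, 1.72)
Step 2: at (-3.22, 1.72), ∇L = (-58.84, 26.64) → (-3.22, 1.72) − 0.01·(-58.84, 26.64) = (-2.6316, 1.4536)
∂L/∂b at (-2.6316, 1.4536) = 24.7312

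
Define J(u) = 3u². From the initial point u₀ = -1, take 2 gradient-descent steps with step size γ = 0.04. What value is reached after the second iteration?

J′(u) = 6u
u₁ = -1 − 0.04·(-6) = -0.76
u₂ = -0.76 − 0.04·(-4.56) = -0.5776

-0.5776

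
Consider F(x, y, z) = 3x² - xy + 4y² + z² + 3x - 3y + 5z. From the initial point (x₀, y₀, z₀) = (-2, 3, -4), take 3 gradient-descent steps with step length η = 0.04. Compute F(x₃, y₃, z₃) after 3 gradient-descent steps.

∇F = (6x - y + 3, -x + 8y - 3, 2z + 5)
Step 1: at (-2, 3, -4), ∇F = (-12, 23, -3) → (-2, 3, -4) − 0.04·(-12, 23, -3) = (-1.52, 2.08, -3.88)
Step 2: at (-1.52, 2.08, -3.88), ∇F = (-8.2, 15.16, -2.76) → (-1.52, 2.08, -3.88) − 0.04·(-8.2, 15.16, -2.76) = (-1.192, 1.4736, -3.7696)
Step 3: at (-1.192, 1.4736, -3.7696), ∇F = (-5.6256, 9.9808, -2.5392) → (-1.192, 1.4736, -3.7696) − 0.04·(-5.6256, 9.9808, -2.5392) = (-0.966976, 1.074368, -3.668032)
F(-0.966976, 1.074368, -3.668032) = -2.548651024384

-2.548651024384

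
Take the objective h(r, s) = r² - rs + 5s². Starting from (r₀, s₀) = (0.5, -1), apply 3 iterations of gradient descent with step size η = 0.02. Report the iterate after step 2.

(0.4258, -0.6228)

∇h = (2r - s, -r + 10s)
Step 1: at (0.5, -1), ∇h = (2, -10.5) → (0.5, -1) − 0.02·(2, -10.5) = (0.46, -0.79)
Step 2: at (0.46, -0.79), ∇h = (1.71, -8.36) → (0.46, -0.79) − 0.02·(1.71, -8.36) = (0.4258, -0.6228)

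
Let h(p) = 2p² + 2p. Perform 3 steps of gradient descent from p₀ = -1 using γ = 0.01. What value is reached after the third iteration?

h′(p) = 4p + 2
p₁ = -1 − 0.01·(-2) = -0.98
p₂ = -0.98 − 0.01·(-1.92) = -0.9608
p₃ = -0.9608 − 0.01·(-1.8432) = -0.942368

-0.942368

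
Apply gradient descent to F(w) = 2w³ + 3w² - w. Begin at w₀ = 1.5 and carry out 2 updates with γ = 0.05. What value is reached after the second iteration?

0.2933125

F′(w) = 6w² + 6w - 1
Step 1: F′(1.5) = 21.5; w₁ = 1.5 − 0.05·21.5 = 0.425
Step 2: F′(0.425) = 2.63375; w₂ = 0.425 − 0.05·2.63375 = 0.2933125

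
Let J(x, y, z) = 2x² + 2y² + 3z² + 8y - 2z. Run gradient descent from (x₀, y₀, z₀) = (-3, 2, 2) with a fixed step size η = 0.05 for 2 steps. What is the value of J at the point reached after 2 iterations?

∇J = (4x, 4y + 8, 6z - 2)
(x₁, y₁, z₁) = (-3, 2, 2) − 0.05·(-12, 16, 10) = (-2.4, 1.2, 1.5)
(x₂, y₂, z₂) = (-2.4, 1.2, 1.5) − 0.05·(-9.6, 12.8, 7) = (-1.92, 0.56, 1.15)
J(-1.92, 0.56, 1.15) = 14.1475

14.1475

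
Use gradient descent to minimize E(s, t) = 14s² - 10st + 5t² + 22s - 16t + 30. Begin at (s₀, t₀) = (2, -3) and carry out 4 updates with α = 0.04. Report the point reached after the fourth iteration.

∇E = (28s - 10t + 22, -10s + 10t - 16)
Step 1: at (2, -3), ∇E = (108, -66) → (2, -3) − 0.04·(108, -66) = (-2.32, -0.36)
Step 2: at (-2.32, -0.36), ∇E = (-39.36, 3.6) → (-2.32, -0.36) − 0.04·(-39.36, 3.6) = (-0.7456, -0.504)
Step 3: at (-0.7456, -0.504), ∇E = (6.1632, -13.584) → (-0.7456, -0.504) − 0.04·(6.1632, -13.584) = (-0.992128, 0.03936)
Step 4: at (-0.992128, 0.03936), ∇E = (-6.173184, -5.68512) → (-0.992128, 0.03936) − 0.04·(-6.173184, -5.68512) = (-0.74520064, 0.2667648)

(-0.74520064, 0.2667648)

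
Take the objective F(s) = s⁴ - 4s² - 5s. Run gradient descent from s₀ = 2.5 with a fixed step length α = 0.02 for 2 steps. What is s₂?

1.70125

F′(s) = 4s³ - 8s - 5
s₁ = 2.5 − 0.02·37.5 = 1.75
s₂ = 1.75 − 0.02·2.4375 = 1.70125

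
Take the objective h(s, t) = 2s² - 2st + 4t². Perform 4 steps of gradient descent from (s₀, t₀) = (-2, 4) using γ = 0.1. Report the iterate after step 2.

∇h = (4s - 2t, -2s + 8t)
(s₁, t₁) = (-2, 4) − 0.1·(-16, 36) = (-0.4, 0.4)
(s₂, t₂) = (-0.4, 0.4) − 0.1·(-2.4, 4) = (-0.16, 0)

(-0.16, 0)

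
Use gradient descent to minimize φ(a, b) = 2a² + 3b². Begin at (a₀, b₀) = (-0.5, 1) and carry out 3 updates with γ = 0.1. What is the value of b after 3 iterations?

∇φ = (4a, 6b)
Step 1: at (-0.5, 1), ∇φ = (-2, 6) → (-0.5, 1) − 0.1·(-2, 6) = (-0.3, 0.4)
Step 2: at (-0.3, 0.4), ∇φ = (-1.2, 2.4) → (-0.3, 0.4) − 0.1·(-1.2, 2.4) = (-0.18, 0.16)
Step 3: at (-0.18, 0.16), ∇φ = (-0.72, 0.96) → (-0.18, 0.16) − 0.1·(-0.72, 0.96) = (-0.108, 0.064)
b = 0.064

0.064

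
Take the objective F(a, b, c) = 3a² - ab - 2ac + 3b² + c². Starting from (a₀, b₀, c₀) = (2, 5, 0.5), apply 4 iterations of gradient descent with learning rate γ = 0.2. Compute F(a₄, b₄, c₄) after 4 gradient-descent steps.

0.21581632

∇F = (6a - b - 2c, -a + 6b, -2a + 2c)
(a₁, b₁, c₁) = (2, 5, 0.5) − 0.2·(6, 28, -3) = (0.8, -0.6, 1.1)
(a₂, b₂, c₂) = (0.8, -0.6, 1.1) − 0.2·(3.2, -4.4, 0.6) = (0.16, 0.28, 0.98)
(a₃, b₃, c₃) = (0.16, 0.28, 0.98) − 0.2·(-1.28, 1.52, 1.64) = (0.416, -0.024, 0.652)
(a₄, b₄, c₄) = (0.416, -0.024, 0.652) − 0.2·(1.216, -0.56, 0.472) = (0.1728, 0.088, 0.5576)
F(0.1728, 0.088, 0.5576) = 0.21581632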